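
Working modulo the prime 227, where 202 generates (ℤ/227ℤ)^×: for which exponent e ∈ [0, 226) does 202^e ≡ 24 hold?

Baby-step giant-step with m = ceil(sqrt(226)) = 16.
Baby table (202^j mod 227 for j=0..15):
  0:1  1:202  2:171  3:38  4:185  5:142  6:82  7:220
  8:175  9:165  10:188  11:67  12:141  13:107  14:49  15:137
Giant step factor: 202^(-16) ≡ 34 (mod 227).
Scan 24·34^i mod 227 for i = 0, 1, …:
  i=0: 24   i=1: 135   i=2: 50   i=3: 111
  i=4: 142
Match at i=4, j=5: e = 4·16 + 5 = 69.

69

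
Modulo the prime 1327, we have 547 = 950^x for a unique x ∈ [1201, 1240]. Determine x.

1239

Compute 950^1201 mod 1327 = 148, then multiply by 950 repeatedly:
  950^1201=148  950^1202=1265  950^1203=815  950^1204=609  950^1205=1305
  950^1206=332  950^1207=901  950^1208=35  950^1209=75  950^1210=919
  950^1211=1211  950^1212=1268  950^1213=1011  950^1214=1029  950^1215=878
  950^1216=744  950^1217=836  950^1218=654  950^1219=264  950^1220=1324
  950^1221=1131  950^1222=907  950^1223=427  950^1224=915  950^1225=65
  950^1226=708  950^1227=1138  950^1228=922  950^1229=80  950^1230=361
  950^1231=584  950^1232=114  950^1233=813  950^1234=36  950^1235=1025
  950^1236=1059  950^1237=184  950^1238=963  950^1239=547
Found 547 at exponent 1239.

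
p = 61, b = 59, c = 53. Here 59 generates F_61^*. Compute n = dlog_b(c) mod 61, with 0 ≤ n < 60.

3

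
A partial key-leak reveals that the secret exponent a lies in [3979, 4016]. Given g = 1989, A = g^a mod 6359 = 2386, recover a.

3995

Compute 1989^3979 mod 6359 = 2310, then multiply by 1989 repeatedly:
  1989^3979=2310  1989^3980=3392  1989^3981=6148  1989^3982=15  1989^3983=4399
  1989^3984=5986  1989^3985=2106  1989^3986=4612  1989^3987=3590  1989^3988=5712
  1989^3989=3994  1989^3990=1675  1989^3991=5818  1989^3992=4981  1989^3993=6246
  1989^3994=4167  1989^3995=2386
Found 2386 at exponent 3995.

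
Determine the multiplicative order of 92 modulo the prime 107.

53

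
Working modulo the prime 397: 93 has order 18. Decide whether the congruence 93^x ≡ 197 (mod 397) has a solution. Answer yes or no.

no

⟨93⟩ has order 18; its elements mod 397 are {1, 14, 34, 35, 79, 85, 93, 111, 196, 201, 286, 304, 312, 318, 362, 363, 383, 396}.
197 is not in this set.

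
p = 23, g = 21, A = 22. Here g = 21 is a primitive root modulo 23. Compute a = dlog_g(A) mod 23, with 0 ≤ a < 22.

11

Successive powers of 21 modulo 23:
  21^0=1  21^1=21  21^2=4  21^3=15  21^4=16  21^5=14
  21^6=18  21^7=10  21^8=3  21^9=17  21^10=12  21^11=22
So 21^11 ≡ 22 (mod 23), giving a = 11.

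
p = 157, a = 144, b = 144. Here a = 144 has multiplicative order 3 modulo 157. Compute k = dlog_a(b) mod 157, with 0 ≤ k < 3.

1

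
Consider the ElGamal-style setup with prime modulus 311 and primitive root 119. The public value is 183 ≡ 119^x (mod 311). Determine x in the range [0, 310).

299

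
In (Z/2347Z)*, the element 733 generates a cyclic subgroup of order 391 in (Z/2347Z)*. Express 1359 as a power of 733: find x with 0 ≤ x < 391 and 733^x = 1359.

258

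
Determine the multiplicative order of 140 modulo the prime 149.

37

The order of 140 must divide p − 1 = 148 = 2^2 · 37.
Divisors: 1, 2, 4, 37, 74, 148.
Check each in increasing order: 140^1 ≡ 140;  140^2 ≡ 81;  140^4 ≡ 5;  140^37 ≡ 1.
Smallest exponent giving 1 is 37.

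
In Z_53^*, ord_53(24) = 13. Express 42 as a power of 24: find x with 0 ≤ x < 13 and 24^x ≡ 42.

12

Successive powers of 24 modulo 53:
  24^0=1  24^1=24  24^2=46  24^3=44  24^4=49  24^5=10
  24^6=28  24^7=36  24^8=16  24^9=13  24^10=47  24^11=15
  24^12=42
So 24^12 ≡ 42 (mod 53), giving x = 12.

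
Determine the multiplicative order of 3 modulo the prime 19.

18

The order of 3 must divide p − 1 = 18 = 2 · 3^2.
Divisors: 1, 2, 3, 6, 9, 18.
Check each in increasing order: 3^1 ≡ 3;  3^2 ≡ 9;  3^3 ≡ 8;  3^6 ≡ 7;  3^9 ≡ 18;  3^18 ≡ 1.
Smallest exponent giving 1 is 18.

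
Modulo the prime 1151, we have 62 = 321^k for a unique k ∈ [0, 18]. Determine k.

Compute 321^0 mod 1151 = 1, then multiply by 321 repeatedly:
  321^0=1  321^1=321  321^2=602  321^3=1025  321^4=990
  321^5=114  321^6=913  321^7=719  321^8=599  321^9=62
Found 62 at exponent 9.

9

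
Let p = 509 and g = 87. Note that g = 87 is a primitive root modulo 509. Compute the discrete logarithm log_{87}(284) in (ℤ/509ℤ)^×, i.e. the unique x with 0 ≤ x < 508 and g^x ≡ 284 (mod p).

4

Baby-step giant-step with m = ceil(sqrt(508)) = 23.
Baby table (87^j mod 509 for j=0..22):
  0:1  1:87  2:443  3:366  4:284  5:276  6:89  7:108
  8:234  9:507  10:335  11:132  12:286  13:450  14:466  15:331
  16:293  17:41  18:4  19:348  20:245  21:446  22:118
Giant step factor: 87^(-23) ≡ 219 (mod 509).
Scan 284·219^i mod 509 for i = 0, 1, …:
  i=0: 284
Match at i=0, j=4: x = 0·23 + 4 = 4.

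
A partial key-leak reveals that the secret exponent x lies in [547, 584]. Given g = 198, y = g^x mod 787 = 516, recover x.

550

Compute 198^547 mod 787 = 409, then multiply by 198 repeatedly:
  198^547=409  198^548=708  198^549=98  198^550=516
Found 516 at exponent 550.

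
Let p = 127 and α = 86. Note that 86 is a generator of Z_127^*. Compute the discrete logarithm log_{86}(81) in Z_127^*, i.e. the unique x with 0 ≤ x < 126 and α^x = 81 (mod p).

Baby-step giant-step with m = ceil(sqrt(126)) = 12.
Baby table (86^j mod 127 for j=0..11):
  0:1  1:86  2:30  3:40  4:11  5:57  6:76  7:59
  8:121  9:119  10:74  11:14
Giant step factor: 86^(-12) ≡ 25 (mod 127).
Scan 81·25^i mod 127 for i = 0, 1, …:
  i=0: 81   i=1: 120   i=2: 79   i=3: 70
  i=4: 99   i=5: 62   i=6: 26   i=7: 15
  i=8: 121
Match at i=8, j=8: x = 8·12 + 8 = 104.

104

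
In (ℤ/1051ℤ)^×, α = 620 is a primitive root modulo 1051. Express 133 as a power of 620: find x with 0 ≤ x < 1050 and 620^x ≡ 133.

Baby-step giant-step with m = ceil(sqrt(1050)) = 33.
Baby table (620^j mod 1051 for j=0..32):
  0:1  1:620  2:785  3:87  4:339  5:1031  6:212  7:65
  8:362  9:577  10:400  11:1015  12:802  13:117  14:21  15:408
  16:720  17:776  18:813  19:631  20:248  21:314  22:245  23:556
  24:1043  25:295  26:26  27:355  28:441  29:160  30:406  31:531
  32:257
Giant step factor: 620^(-33) ≡ 926 (mod 1051).
Scan 133·926^i mod 1051 for i = 0, 1, …:
  i=0: 133   i=1: 191   i=2: 298   i=3: 586
  i=4: 320   i=5: 989   i=6: 393   i=7: 272
  i=8: 683   i=9: 807   i=10: 21
Match at i=10, j=14: x = 10·33 + 14 = 344.

344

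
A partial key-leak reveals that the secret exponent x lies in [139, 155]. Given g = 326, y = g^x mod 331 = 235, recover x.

141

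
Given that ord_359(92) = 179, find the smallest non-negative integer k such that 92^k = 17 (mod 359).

Successive powers of 92 modulo 359:
  92^0=1  92^1=92  92^2=207  92^3=17
So 92^3 ≡ 17 (mod 359), giving k = 3.

3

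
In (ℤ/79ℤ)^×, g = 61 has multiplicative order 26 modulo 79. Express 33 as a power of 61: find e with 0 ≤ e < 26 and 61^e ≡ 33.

5

Successive powers of 61 modulo 79:
  61^0=1  61^1=61  61^2=8  61^3=14  61^4=64  61^5=33
So 61^5 ≡ 33 (mod 79), giving e = 5.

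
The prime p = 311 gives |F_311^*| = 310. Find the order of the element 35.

155

The order of 35 must divide p − 1 = 310 = 2 · 5 · 31.
Divisors: 1, 2, 5, 10, 31, 62, 155, 310.
Check each in increasing order: 35^1 ≡ 35;  35^2 ≡ 292;  35^5 ≡ 195;  35^10 ≡ 83;  35^31 ≡ 6;  35^62 ≡ 36;  35^155 ≡ 1.
Smallest exponent giving 1 is 155.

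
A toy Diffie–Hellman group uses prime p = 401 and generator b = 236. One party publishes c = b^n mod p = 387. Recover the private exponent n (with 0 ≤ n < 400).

Successive powers of 236 modulo 401:
  236^0=1  236^1=236  236^2=358  236^3=278  236^4=245  236^5=76
  236^6=292  236^7=341  236^8=276  236^9=174  236^10=162  236^11=137
  236^12=252  236^13=124  236^14=392  236^15=282  236^16=387
So 236^16 ≡ 387 (mod 401), giving n = 16.

16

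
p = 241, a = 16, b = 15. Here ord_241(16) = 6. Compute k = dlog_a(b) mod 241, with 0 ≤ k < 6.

2

Successive powers of 16 modulo 241:
  16^0=1  16^1=16  16^2=15
So 16^2 ≡ 15 (mod 241), giving k = 2.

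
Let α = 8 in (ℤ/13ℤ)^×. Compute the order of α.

The order of 8 must divide p − 1 = 12 = 2^2 · 3.
Divisors: 1, 2, 3, 4, 6, 12.
Check each in increasing order: 8^1 ≡ 8;  8^2 ≡ 12;  8^3 ≡ 5;  8^4 ≡ 1.
Smallest exponent giving 1 is 4.

4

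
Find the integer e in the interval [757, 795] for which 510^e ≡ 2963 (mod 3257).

Compute 510^757 mod 3257 = 2458, then multiply by 510 repeatedly:
  510^757=2458  510^758=2892  510^759=2756  510^760=1793  510^761=2470
  510^762=2498  510^763=493  510^764=641  510^765=1210  510^766=1527
  510^767=347  510^768=1092  510^769=3230  510^770=2515  510^771=2649
  510^772=2592  510^773=2835  510^774=2999  510^775=1957  510^776=1428
  510^777=1969  510^778=1034  510^779=2963
Found 2963 at exponent 779.

779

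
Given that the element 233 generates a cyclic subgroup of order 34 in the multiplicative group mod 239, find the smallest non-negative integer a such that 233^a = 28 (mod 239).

29

Successive powers of 233 modulo 239:
  233^0=1  233^1=233  233^2=36  233^3=23  233^4=101  233^5=111
  233^6=51  233^7=172  233^8=163  233^9=217  233^10=132  233^11=164
  233^12=211  233^13=168  233^14=187  233^15=73  233^16=40  233^17=238
  233^18=6  233^19=203  233^20=216  233^21=138  233^22=128  233^23=188
  233^24=67  233^25=76  233^26=22  233^27=107  233^28=75  233^29=28
So 233^29 ≡ 28 (mod 239), giving a = 29.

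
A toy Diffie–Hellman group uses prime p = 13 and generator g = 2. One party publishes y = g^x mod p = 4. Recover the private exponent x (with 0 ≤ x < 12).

2

Successive powers of 2 modulo 13:
  2^0=1  2^1=2  2^2=4
So 2^2 ≡ 4 (mod 13), giving x = 2.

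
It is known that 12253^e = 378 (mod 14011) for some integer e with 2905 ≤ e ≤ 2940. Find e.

2913

Compute 12253^2905 mod 14011 = 11108, then multiply by 12253 repeatedly:
  12253^2905=11108  12253^2906=3470  12253^2907=8536  12253^2908=13504  12253^2909=8613
  12253^2910=4237  12253^2911=5206  12253^2912=11046  12253^2913=378
Found 378 at exponent 2913.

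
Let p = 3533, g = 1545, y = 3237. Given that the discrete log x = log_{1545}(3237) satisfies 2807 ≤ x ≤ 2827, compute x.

2818

Compute 1545^2807 mod 3533 = 858, then multiply by 1545 repeatedly:
  1545^2807=858  1545^2808=735  1545^2809=1482  1545^2810=306  1545^2811=2881
  1545^2812=3098  1545^2813=2728  1545^2814=3424  1545^2815=1179  1545^2816=2060
  1545^2817=3000  1545^2818=3237
Found 3237 at exponent 2818.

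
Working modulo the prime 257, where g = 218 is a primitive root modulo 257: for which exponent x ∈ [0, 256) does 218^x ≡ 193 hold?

224

Baby-step giant-step with m = ceil(sqrt(256)) = 16.
Baby table (218^j mod 257 for j=0..15):
  0:1  1:218  2:236  3:48  4:184  5:20  6:248  7:94
  8:189  9:82  10:143  11:77  12:81  13:182  14:98  15:33
Giant step factor: 218^(-16) ≡ 128 (mod 257).
Scan 193·128^i mod 257 for i = 0, 1, …:
  i=0: 193   i=1: 32   i=2: 241   i=3: 8
  i=4: 253   i=5: 2   i=6: 256   i=7: 129
  i=8: 64   i=9: 225     …   i=13: 255
  i=14: 1
Match at i=14, j=0: x = 14·16 + 0 = 224.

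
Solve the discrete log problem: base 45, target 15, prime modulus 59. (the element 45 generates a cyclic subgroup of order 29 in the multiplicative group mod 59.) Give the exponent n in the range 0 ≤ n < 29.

6

Successive powers of 45 modulo 59:
  45^0=1  45^1=45  45^2=19  45^3=29  45^4=7  45^5=20
  45^6=15
So 45^6 ≡ 15 (mod 59), giving n = 6.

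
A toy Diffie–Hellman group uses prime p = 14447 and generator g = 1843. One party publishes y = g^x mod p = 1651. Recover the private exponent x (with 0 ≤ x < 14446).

Baby-step giant-step with m = ceil(sqrt(14446)) = 121.
Baby table (1843^j mod 14447 for j=0..120):
  0:1  1:1843  2:1604  3:8984  4:1250  5:6677  6:11314  7:4681
  8:2224  9:10331  10:13334  11:215  12:6176  13:12579  14:10109  15:8704
  16:5302  17:5414  18:9572  19:1409  20:10774  21:6304  22:2884  23:13163
  24:2896  25:6385  26:7697  27:13064  28:8250  29:6506  30:13995  31:4890
  32:11789  33:13286  34:12880  35:1419  36:310  37:7897  38:6042  39:11216
  40:11878  41:3949  42:11166  43:6410  44:10431  45:9823  46:1698  47:8862
  48:7556  49:13247  50:13238  51:11098  52:11109  53:2488  54:5685  55:3380
  56:2683  57:3895  58:12773  59:6476  60:2046  61:111  62:2315  63:4680
  64:381  65:8727  66:4350  67:13412  68:13946  69:1265  70:5428  71:6480
  72:9418  73:6527  74:9357  75:9680  76:12642  77:10642  78:8627  79:7861
  80:11929  81:11260  82:6288  83:2290  84:1946  85:3622  86:832  87:1994
  88:5404  89:5589  90:14263  91:7616  92:8251  93:8349  94:1152  95:13874
  96:13039  97:5516  98:9747  99:6100  100:2534  101:3781  102:4929  103:11431
  104:3607  105:2081  106:6828  107:667  108:1286  109:790  110:11270  111:10271
  112:3883  113:5104  114:1675  115:9814  116:14005  117:8873  118:13382  119:1997
  120:10933
Giant step factor: 1843^(-121) ≡ 11694 (mod 14447).
Scan 1651·11694^i mod 14447 for i = 0, 1, …:
  i=0: 1651   i=1: 5602   i=2: 7090   i=3: 13574
  i=4: 5167   i=5: 5544   i=6: 7847   i=7: 9921
  i=8: 6764   i=9: 891     …   i=100: 10392
  i=101: 10331
Match at i=101, j=9: x = 101·121 + 9 = 12230.

12230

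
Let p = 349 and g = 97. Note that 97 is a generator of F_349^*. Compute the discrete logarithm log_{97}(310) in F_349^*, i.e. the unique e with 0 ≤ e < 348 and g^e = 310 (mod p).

Baby-step giant-step with m = ceil(sqrt(348)) = 19.
Baby table (97^j mod 349 for j=0..18):
  0:1  1:97  2:335  3:38  4:196  5:166  6:48  7:119
  8:26  9:79  10:334  11:290  12:210  13:128  14:201  15:302
  16:327  17:309  18:308
Giant step factor: 97^(-19) ≡ 306 (mod 349).
Scan 310·306^i mod 349 for i = 0, 1, …:
  i=0: 310   i=1: 281   i=2: 132   i=3: 257
  i=4: 117   i=5: 204   i=6: 302
Match at i=6, j=15: e = 6·19 + 15 = 129.

129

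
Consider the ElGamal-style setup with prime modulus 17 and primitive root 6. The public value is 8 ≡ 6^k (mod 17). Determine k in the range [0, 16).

Successive powers of 6 modulo 17:
  6^0=1  6^1=6  6^2=2  6^3=12  6^4=4  6^5=7
  6^6=8
So 6^6 ≡ 8 (mod 17), giving k = 6.

6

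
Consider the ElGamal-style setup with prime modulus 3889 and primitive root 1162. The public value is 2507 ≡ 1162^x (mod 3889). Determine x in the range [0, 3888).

Baby-step giant-step with m = ceil(sqrt(3888)) = 63.
Baby table (1162^j mod 3889 for j=0..62):
  0:1  1:1162  2:761  3:1479  4:3549  5:1598  6:1823  7:2710
  8:2819  9:1140  10:2420  11:293  12:2123  13:1300  14:1668  15:1494
  16:1534  17:1346  18:674  19:1499  20:3455  21:1262  22:291  23:3688
  24:3667  25:2599  26:2174  27:2227  28:1589  29:3032  30:3639  31:1175
  32:311  33:3594  34:3331  35:1067  36:3152  37:3075  38:3048  39:2786
  40:1684  41:641  42:2043  43:1676  44:3012  45:3733  46:1511  47:1843
  48:2616  49:2483  50:3497  51:3398  52:1141  53:3582  54:1054  55:3602
  56:960  57:3266  58:3317  59:355  60:276  61:1814  62:30
Giant step factor: 1162^(-63) ≡ 1186 (mod 3889).
Scan 2507·1186^i mod 3889 for i = 0, 1, …:
  i=0: 2507   i=1: 2106   i=2: 978   i=3: 986
  i=4: 2696   i=5: 698   i=6: 3360   i=7: 2624
  i=8: 864   i=9: 1897     …   i=52: 3852
  i=53: 2786
Match at i=53, j=39: x = 53·63 + 39 = 3378.

3378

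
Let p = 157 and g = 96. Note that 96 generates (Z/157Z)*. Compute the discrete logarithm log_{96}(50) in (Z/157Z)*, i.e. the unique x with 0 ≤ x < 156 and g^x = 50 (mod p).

Baby-step giant-step with m = ceil(sqrt(156)) = 13.
Baby table (96^j mod 157 for j=0..12):
  0:1  1:96  2:110  3:41  4:11  5:114  6:111  7:137
  8:121  9:155  10:122  11:94  12:75
Giant step factor: 96^(-13) ≡ 107 (mod 157).
Scan 50·107^i mod 157 for i = 0, 1, …:
  i=0: 50   i=1: 12   i=2: 28   i=3: 13
  i=4: 135   i=5: 1
Match at i=5, j=0: x = 5·13 + 0 = 65.

65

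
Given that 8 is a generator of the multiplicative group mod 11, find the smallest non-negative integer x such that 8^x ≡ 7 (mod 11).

Successive powers of 8 modulo 11:
  8^0=1  8^1=8  8^2=9  8^3=6  8^4=4  8^5=10
  8^6=3  8^7=2  8^8=5  8^9=7
So 8^9 ≡ 7 (mod 11), giving x = 9.

9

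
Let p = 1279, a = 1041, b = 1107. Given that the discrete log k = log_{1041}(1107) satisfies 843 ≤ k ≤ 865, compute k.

857

Compute 1041^843 mod 1279 = 550, then multiply by 1041 repeatedly:
  1041^843=550  1041^844=837  1041^845=318  1041^846=1056  1041^847=635
  1041^848=1071  1041^849=902  1041^850=196  1041^851=675  1041^852=504
  1041^853=274  1041^854=17  1041^855=1070  1041^856=1140  1041^857=1107
Found 1107 at exponent 857.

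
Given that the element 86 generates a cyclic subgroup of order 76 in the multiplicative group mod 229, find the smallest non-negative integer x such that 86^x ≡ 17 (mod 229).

28

Successive powers of 86 modulo 229:
  86^0=1  86^1=86  86^2=68  86^3=123  86^4=44  86^5=120
  86^6=15  86^7=145  86^8=104  86^9=13  86^10=202  86^11=197
  86^12=225  86^13=114  86^14=186  86^15=195  86^16=53  86^17=207
  86^18=169  86^19=107  86^20=42  86^21=177  86^22=108  86^23=128
  86^24=16  86^25=2  86^26=172  86^27=136  86^28=17
So 86^28 ≡ 17 (mod 229), giving x = 28.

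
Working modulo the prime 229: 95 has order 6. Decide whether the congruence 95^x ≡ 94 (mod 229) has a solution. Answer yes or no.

yes

⟨95⟩ has order 6; its elements mod 229 are {1, 94, 95, 134, 135, 228}.
94 is in this set.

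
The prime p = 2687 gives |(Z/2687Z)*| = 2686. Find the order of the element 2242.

The order of 2242 must divide p − 1 = 2686 = 2 · 17 · 79.
Divisors: 1, 2, 17, 34, 79, 158, 1343, 2686.
Check each in increasing order: 2242^1 ≡ 2242;  2242^2 ≡ 1874;  2242^17 ≡ 16;  2242^34 ≡ 256;  2242^79 ≡ 443;  2242^158 ≡ 98;  2242^1343 ≡ 1.
Smallest exponent giving 1 is 1343.

1343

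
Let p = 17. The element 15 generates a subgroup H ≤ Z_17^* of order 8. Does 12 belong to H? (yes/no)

no

12 ∈ ⟨15⟩ iff 12^8 ≡ 1 (mod 17), since |⟨15⟩| = 8.
12^8 mod 17 = 16.
Since 16 ≠ 1, 12 does not lie in the subgroup.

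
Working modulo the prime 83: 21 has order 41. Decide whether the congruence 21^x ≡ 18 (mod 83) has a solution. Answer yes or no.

18 ∈ ⟨21⟩ iff 18^41 ≡ 1 (mod 83), since |⟨21⟩| = 41.
18^41 mod 83 = 82.
Since 82 ≠ 1, 18 does not lie in the subgroup.

no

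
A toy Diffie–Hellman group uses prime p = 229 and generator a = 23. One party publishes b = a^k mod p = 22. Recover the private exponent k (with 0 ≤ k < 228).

Baby-step giant-step with m = ceil(sqrt(228)) = 16.
Baby table (23^j mod 229 for j=0..15):
  0:1  1:23  2:71  3:30  4:3  5:69  6:213  7:90
  8:9  9:207  10:181  11:41  12:27  13:163  14:85  15:123
Giant step factor: 23^(-16) ≡ 82 (mod 229).
Scan 22·82^i mod 229 for i = 0, 1, …:
  i=0: 22   i=1: 201   i=2: 223   i=3: 195
  i=4: 189   i=5: 155   i=6: 115   i=7: 41
Match at i=7, j=11: k = 7·16 + 11 = 123.

123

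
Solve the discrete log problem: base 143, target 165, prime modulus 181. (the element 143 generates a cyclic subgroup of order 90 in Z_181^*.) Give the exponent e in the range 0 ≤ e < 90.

49

Baby-step giant-step with m = ceil(sqrt(90)) = 10.
Baby table (143^j mod 181 for j=0..9):
  0:1  1:143  2:177  3:152  4:16  5:116  6:117  7:79
  8:75  9:46
Giant step factor: 143^(-10) ≡ 73 (mod 181).
Scan 165·73^i mod 181 for i = 0, 1, …:
  i=0: 165   i=1: 99   i=2: 168   i=3: 137
  i=4: 46
Match at i=4, j=9: e = 4·10 + 9 = 49.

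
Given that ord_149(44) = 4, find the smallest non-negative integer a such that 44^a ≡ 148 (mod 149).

2

Successive powers of 44 modulo 149:
  44^0=1  44^1=44  44^2=148
So 44^2 ≡ 148 (mod 149), giving a = 2.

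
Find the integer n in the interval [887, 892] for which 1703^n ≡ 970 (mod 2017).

888

Compute 1703^887 mod 2017 = 1166, then multiply by 1703 repeatedly:
  1703^887=1166  1703^888=970
Found 970 at exponent 888.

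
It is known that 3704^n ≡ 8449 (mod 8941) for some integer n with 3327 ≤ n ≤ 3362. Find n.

3347

Compute 3704^3327 mod 8941 = 6617, then multiply by 3704 repeatedly:
  3704^3327=6617  3704^3328=2087  3704^3329=5224  3704^3330=1372  3704^3331=3400
  3704^3332=4672  3704^3333=4253  3704^3334=8011  3704^3335=6506  3704^3336=2229
  3704^3337=3673  3704^3338=5531  3704^3339=2993  3704^3340=8173  3704^3341=7507
  3704^3342=8359  3704^3343=7994  3704^3344=6125  3704^3345=3683  3704^3346=6807
  3704^3347=8449
Found 8449 at exponent 3347.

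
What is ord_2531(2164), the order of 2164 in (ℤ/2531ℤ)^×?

The order of 2164 must divide p − 1 = 2530 = 2 · 5 · 11 · 23.
Divisors: 1, 2, 5, 10, 11, 22, 23, 46, 55, 110, 115, 230, 253, 506, 1265, 2530.
Check each in increasing order: 2164^1 ≡ 2164;  2164^2 ≡ 546;  2164^5 ≡ 1496;  2164^10 ≡ 612;  2164^11 ≡ 655;  2164^22 ≡ 1286;  2164^23 ≡ 1335;  2164^46 ≡ 401;  2164^55 ≡ 1283;  2164^110 ≡ 939;  2164^115 ≡ 39;  2164^230 ≡ 1521;  2164^253 ≡ 673;  2164^506 ≡ 2411;  2164^1265 ≡ 1.
Smallest exponent giving 1 is 1265.

1265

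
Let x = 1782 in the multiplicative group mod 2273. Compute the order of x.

The order of 1782 must divide p − 1 = 2272 = 2^5 · 71.
Divisors: 1, 2, 4, 8, 16, 32, 71, 142, 284, 568, 1136, 2272.
Check each in increasing order: 1782^1 ≡ 1782;  1782^2 ≡ 143;  1782^4 ≡ 2265;  1782^8 ≡ 64;  1782^16 ≡ 1823;  1782^32 ≡ 203;  1782^71 ≡ 980;  1782^142 ≡ 1194;  1782^284 ≡ 465;  1782^568 ≡ 290;  1782^1136 ≡ 2272;  1782^2272 ≡ 1.
Smallest exponent giving 1 is 2272.

2272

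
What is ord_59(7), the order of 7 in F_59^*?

The order of 7 must divide p − 1 = 58 = 2 · 29.
Divisors: 1, 2, 29, 58.
Check each in increasing order: 7^1 ≡ 7;  7^2 ≡ 49;  7^29 ≡ 1.
Smallest exponent giving 1 is 29.

29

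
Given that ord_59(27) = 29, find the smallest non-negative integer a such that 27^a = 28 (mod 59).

Successive powers of 27 modulo 59:
  27^0=1  27^1=27  27^2=21  27^3=36  27^4=28
So 27^4 ≡ 28 (mod 59), giving a = 4.

4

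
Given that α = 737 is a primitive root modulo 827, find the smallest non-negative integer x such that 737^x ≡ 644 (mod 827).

679

Baby-step giant-step with m = ceil(sqrt(826)) = 29.
Baby table (737^j mod 827 for j=0..28):
  0:1  1:737  2:657  3:414  4:782  5:742  6:207  7:391
  8:371  9:517  10:609  11:599  12:672  13:718  14:713  15:336
  16:359  17:770  18:168  19:593  20:385  21:84  22:710  23:606
  24:42  25:355  26:303  27:21  28:591
Giant step factor: 737^(-29) ≡ 464 (mod 827).
Scan 644·464^i mod 827 for i = 0, 1, …:
  i=0: 644   i=1: 269   i=2: 766   i=3: 641
  i=4: 531   i=5: 765   i=6: 177   i=7: 255
  i=8: 59   i=9: 85     …   i=22: 87
  i=23: 672
Match at i=23, j=12: x = 23·29 + 12 = 679.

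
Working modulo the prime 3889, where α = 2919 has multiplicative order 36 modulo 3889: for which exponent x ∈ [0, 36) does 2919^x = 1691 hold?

Successive powers of 2919 modulo 3889:
  2919^0=1  2919^1=2919  2919^2=3651  2919^3=1409  2919^4=2198  2919^5=3001
  2919^6=1891  2919^7=1338  2919^8=1066  2919^9=454  2919^10=2966  2919^11=840
  2919^12=1890  2919^13=2308  2919^14=1304  2919^15=2934  2919^16=768  2919^17=1728
  2919^18=3888  2919^19=970  2919^20=238  2919^21=2480  2919^22=1691
So 2919^22 ≡ 1691 (mod 3889), giving x = 22.

22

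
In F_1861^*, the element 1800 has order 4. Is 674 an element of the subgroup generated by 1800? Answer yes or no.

⟨1800⟩ has order 4; its elements mod 1861 are {1, 61, 1800, 1860}.
674 is not in this set.

no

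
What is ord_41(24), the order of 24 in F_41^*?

40

The order of 24 must divide p − 1 = 40 = 2^3 · 5.
Divisors: 1, 2, 4, 5, 8, 10, 20, 40.
Check each in increasing order: 24^1 ≡ 24;  24^2 ≡ 2;  24^4 ≡ 4;  24^5 ≡ 14;  24^8 ≡ 16;  24^10 ≡ 32;  24^20 ≡ 40;  24^40 ≡ 1.
Smallest exponent giving 1 is 40.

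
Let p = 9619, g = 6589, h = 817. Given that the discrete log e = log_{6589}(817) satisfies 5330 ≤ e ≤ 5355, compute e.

5351

Compute 6589^5330 mod 9619 = 5731, then multiply by 6589 repeatedly:
  6589^5330=5731  6589^5331=6984  6589^5332=280  6589^5333=7691  6589^5334=3107
  6589^5335=2791  6589^5336=7990  6589^5337=1323  6589^5338=2433  6589^5339=5783
  6589^5340=3328  6589^5341=6491  6589^5342=3125  6589^5343=5965  6589^5344=151
  6589^5345=4182  6589^5346=6382  6589^5347=6349  6589^5348=530  6589^5349=473
  6589^5350=41  6589^5351=817
Found 817 at exponent 5351.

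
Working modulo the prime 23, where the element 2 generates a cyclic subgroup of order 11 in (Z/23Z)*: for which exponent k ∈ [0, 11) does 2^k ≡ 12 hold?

10

Successive powers of 2 modulo 23:
  2^0=1  2^1=2  2^2=4  2^3=8  2^4=16  2^5=9
  2^6=18  2^7=13  2^8=3  2^9=6  2^10=12
So 2^10 ≡ 12 (mod 23), giving k = 10.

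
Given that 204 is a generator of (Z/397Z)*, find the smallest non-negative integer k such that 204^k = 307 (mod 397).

46

Baby-step giant-step with m = ceil(sqrt(396)) = 20.
Baby table (204^j mod 397 for j=0..19):
  0:1  1:204  2:328  3:216  4:394  5:182  6:207  7:146
  8:9  9:248  10:173  11:356  12:370  13:50  14:275  15:123
  16:81  17:247  18:366  19:28
Giant step factor: 204^(-20) ≡ 281 (mod 397).
Scan 307·281^i mod 397 for i = 0, 1, …:
  i=0: 307   i=1: 118   i=2: 207
Match at i=2, j=6: k = 2·20 + 6 = 46.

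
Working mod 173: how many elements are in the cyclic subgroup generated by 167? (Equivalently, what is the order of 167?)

The order of 167 must divide p − 1 = 172 = 2^2 · 43.
Divisors: 1, 2, 4, 43, 86, 172.
Check each in increasing order: 167^1 ≡ 167;  167^2 ≡ 36;  167^4 ≡ 85;  167^43 ≡ 172;  167^86 ≡ 1.
Smallest exponent giving 1 is 86.

86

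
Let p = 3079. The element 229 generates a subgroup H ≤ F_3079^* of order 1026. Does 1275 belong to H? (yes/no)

1275 ∈ ⟨229⟩ iff 1275^1026 ≡ 1 (mod 3079), since |⟨229⟩| = 1026.
1275^1026 mod 3079 = 1.
Since 1 = 1, 1275 lies in the subgroup.

yes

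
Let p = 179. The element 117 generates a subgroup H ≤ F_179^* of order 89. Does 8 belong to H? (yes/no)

no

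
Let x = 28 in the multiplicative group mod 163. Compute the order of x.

54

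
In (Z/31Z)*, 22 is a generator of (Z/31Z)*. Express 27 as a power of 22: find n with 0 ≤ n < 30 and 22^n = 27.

9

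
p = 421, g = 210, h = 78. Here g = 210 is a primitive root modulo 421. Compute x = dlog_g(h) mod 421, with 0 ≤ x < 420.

Baby-step giant-step with m = ceil(sqrt(420)) = 21.
Baby table (210^j mod 421 for j=0..20):
  0:1  1:210  2:316  3:263  4:79  5:171  6:125  7:148
  8:347  9:37  10:192  11:325  12:48  13:397  14:12  15:415
  16:3  17:209  18:106  19:368  20:237
Giant step factor: 210^(-21) ≡ 270 (mod 421).
Scan 78·270^i mod 421 for i = 0, 1, …:
  i=0: 78   i=1: 10   i=2: 174   i=3: 249
  i=4: 291   i=5: 264   i=6: 131   i=7: 6
  i=8: 357   i=9: 402     …   i=16: 290
  i=17: 415
Match at i=17, j=15: x = 17·21 + 15 = 372.

372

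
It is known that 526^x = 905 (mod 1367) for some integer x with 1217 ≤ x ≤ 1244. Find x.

Compute 526^1217 mod 1367 = 1107, then multiply by 526 repeatedly:
  526^1217=1107  526^1218=1307  526^1219=1248  526^1220=288  526^1221=1118
  526^1222=258  526^1223=375  526^1224=402  526^1225=934  526^1226=531
  526^1227=438  526^1228=732  526^1229=905
Found 905 at exponent 1229.

1229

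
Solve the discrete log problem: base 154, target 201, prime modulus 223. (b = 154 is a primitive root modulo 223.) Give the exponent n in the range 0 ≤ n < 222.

196

Baby-step giant-step with m = ceil(sqrt(222)) = 15.
Baby table (154^j mod 223 for j=0..14):
  0:1  1:154  2:78  3:193  4:63  5:113  6:8  7:117
  8:178  9:206  10:58  11:12  12:64  13:44  14:86
Giant step factor: 154^(-15) ≡ 182 (mod 223).
Scan 201·182^i mod 223 for i = 0, 1, …:
  i=0: 201   i=1: 10   i=2: 36   i=3: 85
  i=4: 83   i=5: 165   i=6: 148   i=7: 176
  i=8: 143   i=9: 158   i=10: 212   i=11: 5
  i=12: 18   i=13: 154
Match at i=13, j=1: n = 13·15 + 1 = 196.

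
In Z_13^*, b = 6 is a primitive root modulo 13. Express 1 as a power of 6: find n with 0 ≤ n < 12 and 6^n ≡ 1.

0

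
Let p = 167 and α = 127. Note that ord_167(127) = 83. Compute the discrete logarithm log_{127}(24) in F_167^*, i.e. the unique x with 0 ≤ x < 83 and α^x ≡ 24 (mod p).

10

Baby-step giant-step with m = ceil(sqrt(83)) = 10.
Baby table (127^j mod 167 for j=0..9):
  0:1  1:127  2:97  3:128  4:57  5:58  6:18  7:115
  8:76  9:133
Giant step factor: 127^(-10) ≡ 7 (mod 167).
Scan 24·7^i mod 167 for i = 0, 1, …:
  i=0: 24   i=1: 1
Match at i=1, j=0: x = 1·10 + 0 = 10.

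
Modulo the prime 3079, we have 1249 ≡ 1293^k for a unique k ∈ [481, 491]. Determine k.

Compute 1293^481 mod 3079 = 2091, then multiply by 1293 repeatedly:
  1293^481=2091  1293^482=301  1293^483=1239  1293^484=947  1293^485=2108
  1293^486=729  1293^487=423  1293^488=1956  1293^489=1249
Found 1249 at exponent 489.

489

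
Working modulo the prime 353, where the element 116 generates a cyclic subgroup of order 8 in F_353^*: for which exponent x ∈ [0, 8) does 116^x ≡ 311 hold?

Successive powers of 116 modulo 353:
  116^0=1  116^1=116  116^2=42  116^3=283  116^4=352  116^5=237
  116^6=311
So 116^6 ≡ 311 (mod 353), giving x = 6.

6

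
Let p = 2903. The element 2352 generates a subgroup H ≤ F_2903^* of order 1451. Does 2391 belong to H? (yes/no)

no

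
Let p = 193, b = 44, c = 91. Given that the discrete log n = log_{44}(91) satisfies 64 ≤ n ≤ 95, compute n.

Compute 44^64 mod 193 = 108, then multiply by 44 repeatedly:
  44^64=108  44^65=120  44^66=69  44^67=141  44^68=28
  44^69=74  44^70=168  44^71=58  44^72=43  44^73=155
  44^74=65  44^75=158  44^76=4  44^77=176  44^78=24
  44^79=91
Found 91 at exponent 79.

79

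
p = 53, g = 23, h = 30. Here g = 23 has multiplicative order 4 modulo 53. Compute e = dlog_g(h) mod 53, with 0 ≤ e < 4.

3

Successive powers of 23 modulo 53:
  23^0=1  23^1=23  23^2=52  23^3=30
So 23^3 ≡ 30 (mod 53), giving e = 3.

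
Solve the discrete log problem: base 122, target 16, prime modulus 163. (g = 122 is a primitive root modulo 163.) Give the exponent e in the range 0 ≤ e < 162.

160

Baby-step giant-step with m = ceil(sqrt(162)) = 13.
Baby table (122^j mod 163 for j=0..12):
  0:1  1:122  2:51  3:28  4:156  5:124  6:132  7:130
  8:49  9:110  10:54  11:68  12:146
Giant step factor: 122^(-13) ≡ 29 (mod 163).
Scan 16·29^i mod 163 for i = 0, 1, …:
  i=0: 16   i=1: 138   i=2: 90   i=3: 2
  i=4: 58   i=5: 52   i=6: 41   i=7: 48
  i=8: 88   i=9: 107   i=10: 6   i=11: 11
  i=12: 156
Match at i=12, j=4: e = 12·13 + 4 = 160.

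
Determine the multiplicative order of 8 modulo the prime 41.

20

The order of 8 must divide p − 1 = 40 = 2^3 · 5.
Divisors: 1, 2, 4, 5, 8, 10, 20, 40.
Check each in increasing order: 8^1 ≡ 8;  8^2 ≡ 23;  8^4 ≡ 37;  8^5 ≡ 9;  8^8 ≡ 16;  8^10 ≡ 40;  8^20 ≡ 1.
Smallest exponent giving 1 is 20.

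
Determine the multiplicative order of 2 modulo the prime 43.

14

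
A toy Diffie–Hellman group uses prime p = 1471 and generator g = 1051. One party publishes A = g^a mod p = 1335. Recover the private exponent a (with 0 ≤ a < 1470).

235

Baby-step giant-step with m = ceil(sqrt(1470)) = 39.
Baby table (1051^j mod 1471 for j=0..38):
  0:1  1:1051  2:1351  3:386  4:1161  5:752  6:425  7:962
  8:485  9:769  10:640  11:393  12:1163  13:1383  14:185  15:263
  16:1336  17:802  18:19  19:846  20:662  21:1450  22:1465  23:1049
  24:720  25:626  26:389  27:1372  28:392  29:112  30:32  31:1270
  32:573  33:584  34:377  35:528  36:361  37:1364  38:810
Giant step factor: 1051^(-39) ≡ 1165 (mod 1471).
Scan 1335·1165^i mod 1471 for i = 0, 1, …:
  i=0: 1335   i=1: 428   i=2: 1422   i=3: 284
  i=4: 1356   i=5: 1357   i=6: 1051
Match at i=6, j=1: a = 6·39 + 1 = 235.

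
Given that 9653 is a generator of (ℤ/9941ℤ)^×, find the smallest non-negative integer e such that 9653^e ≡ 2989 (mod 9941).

9181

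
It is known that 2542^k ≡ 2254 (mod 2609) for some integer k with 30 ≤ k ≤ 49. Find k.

35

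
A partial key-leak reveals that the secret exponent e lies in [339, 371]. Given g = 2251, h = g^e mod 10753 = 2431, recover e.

362

Compute 2251^339 mod 10753 = 6503, then multiply by 2251 repeatedly:
  2251^339=6503  2251^340=3420  2251^341=10025  2251^342=6481  2251^343=7663
  2251^344=1601  2251^345=1596  2251^346=1094  2251^347=157  2251^348=9311
  2251^349=1464  2251^350=5046  2251^351=3378  2251^352=1507  2251^353=5062
  2251^354=7135  2251^355=6656  2251^356=3727  2251^357=2137  2251^358=3796
  2251^359=6914  2251^360=3823  2251^361=3173  2251^362=2431
Found 2431 at exponent 362.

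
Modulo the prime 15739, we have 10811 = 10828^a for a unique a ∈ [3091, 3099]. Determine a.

3094

Compute 10828^3091 mod 15739 = 7703, then multiply by 10828 repeatedly:
  10828^3091=7703  10828^3092=7123  10828^3093=6744  10828^3094=10811
Found 10811 at exponent 3094.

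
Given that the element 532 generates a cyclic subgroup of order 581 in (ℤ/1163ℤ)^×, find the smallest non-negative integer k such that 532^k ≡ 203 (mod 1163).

182

Baby-step giant-step with m = ceil(sqrt(581)) = 25.
Baby table (532^j mod 1163 for j=0..24):
  0:1  1:532  2:415  3:973  4:101  5:234  6:47  7:581
  8:897  9:374  10:95  11:531  12:1046  13:558  14:291  15:133
  16:976  17:534  18:316  19:640  20:884  21:436  22:515  23:675
  24:896
Giant step factor: 532^(-25) ≡ 449 (mod 1163).
Scan 203·449^i mod 1163 for i = 0, 1, …:
  i=0: 203   i=1: 433   i=2: 196   i=3: 779
  i=4: 871   i=5: 311   i=6: 79   i=7: 581
Match at i=7, j=7: k = 7·25 + 7 = 182.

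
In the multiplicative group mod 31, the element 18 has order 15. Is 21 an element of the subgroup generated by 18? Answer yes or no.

no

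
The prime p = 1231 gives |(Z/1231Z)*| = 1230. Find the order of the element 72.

The order of 72 must divide p − 1 = 1230 = 2 · 3 · 5 · 41.
Divisors: 1, 2, 3, 5, 6, 10, 15, 30, 41, 82, 123, 205, 246, 410, 615, 1230.
Check each in increasing order: 72^1 ≡ 72;  72^2 ≡ 260;  72^3 ≡ 255;  72^5 ≡ 1057;  72^6 ≡ 1013;  72^10 ≡ 732;  72^15 ≡ 656;  72^30 ≡ 717;  72^41 ≡ 761;  72^82 ≡ 551;  72^123 ≡ 771;  72^205 ≡ 126;  72^246 ≡ 1099;  72^410 ≡ 1104;  72^615 ≡ 1.
Smallest exponent giving 1 is 615.

615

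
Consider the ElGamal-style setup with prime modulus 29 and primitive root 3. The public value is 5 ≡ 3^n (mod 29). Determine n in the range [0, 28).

10

Successive powers of 3 modulo 29:
  3^0=1  3^1=3  3^2=9  3^3=27  3^4=23  3^5=11
  3^6=4  3^7=12  3^8=7  3^9=21  3^10=5
So 3^10 ≡ 5 (mod 29), giving n = 10.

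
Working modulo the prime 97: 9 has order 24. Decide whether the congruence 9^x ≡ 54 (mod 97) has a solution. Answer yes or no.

yes

54 ∈ ⟨9⟩ iff 54^24 ≡ 1 (mod 97), since |⟨9⟩| = 24.
54^24 mod 97 = 1.
Since 1 = 1, 54 lies in the subgroup.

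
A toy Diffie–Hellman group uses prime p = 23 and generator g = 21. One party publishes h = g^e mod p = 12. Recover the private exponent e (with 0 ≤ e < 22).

Successive powers of 21 modulo 23:
  21^0=1  21^1=21  21^2=4  21^3=15  21^4=16  21^5=14
  21^6=18  21^7=10  21^8=3  21^9=17  21^10=12
So 21^10 ≡ 12 (mod 23), giving e = 10.

10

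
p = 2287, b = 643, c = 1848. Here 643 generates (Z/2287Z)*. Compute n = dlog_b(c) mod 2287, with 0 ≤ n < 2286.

887

Baby-step giant-step with m = ceil(sqrt(2286)) = 48.
Baby table (643^j mod 2287 for j=0..47):
  0:1  1:643  2:1789  3:2253  4:1008  5:923  6:1156  7:33
  8:636  9:1862  10:1165  11:1246  12:728  13:1556  14:1089  15:405
  16:1984  17:1853  18:2239  19:1154  20:1034  21:1632  22:1930  23:1436
  24:1687  25:703  26:1490  27:2104  28:1255  29:1941  30:1648  31:783
  32:329  33:1143  34:822  35:249  36:17  37:1783  38:682  39:1709
  40:1127  41:1969  42:1356  43:561  44:1664  45:1923  46:1509  47:599
Giant step factor: 643^(-48) ≡ 2095 (mod 2287).
Scan 1848·2095^i mod 2287 for i = 0, 1, …:
  i=0: 1848   i=1: 1956   i=2: 1803   i=3: 1448
  i=4: 998   i=5: 492   i=6: 1590   i=7: 1178
  i=8: 237   i=9: 236     …   i=17: 1946
  i=18: 1436
Match at i=18, j=23: n = 18·48 + 23 = 887.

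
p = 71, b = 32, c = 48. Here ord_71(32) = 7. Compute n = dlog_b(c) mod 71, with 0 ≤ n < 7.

4

Successive powers of 32 modulo 71:
  32^0=1  32^1=32  32^2=30  32^3=37  32^4=48
So 32^4 ≡ 48 (mod 71), giving n = 4.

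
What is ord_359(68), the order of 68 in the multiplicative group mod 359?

179

The order of 68 must divide p − 1 = 358 = 2 · 179.
Divisors: 1, 2, 179, 358.
Check each in increasing order: 68^1 ≡ 68;  68^2 ≡ 316;  68^179 ≡ 1.
Smallest exponent giving 1 is 179.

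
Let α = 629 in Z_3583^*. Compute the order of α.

The order of 629 must divide p − 1 = 3582 = 2 · 3^2 · 199.
Divisors: 1, 2, 3, 6, 9, 18, 199, 398, 597, 1194, 1791, 3582.
Check each in increasing order: 629^1 ≡ 629;  629^2 ≡ 1511;  629^3 ≡ 924;  629^6 ≡ 1022;  629^9 ≡ 1999;  629^18 ≡ 956;  629^199 ≡ 3488;  629^398 ≡ 1859;  629^597 ≡ 2545;  629^1194 ≡ 2544;  629^1791 ≡ 3582;  629^3582 ≡ 1.
Smallest exponent giving 1 is 3582.

3582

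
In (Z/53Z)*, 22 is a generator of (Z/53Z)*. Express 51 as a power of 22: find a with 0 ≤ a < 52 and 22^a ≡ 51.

41

Baby-step giant-step with m = ceil(sqrt(52)) = 8.
Baby table (22^j mod 53 for j=0..7):
  0:1  1:22  2:7  3:48  4:49  5:18  6:25  7:20
Giant step factor: 22^(-8) ≡ 10 (mod 53).
Scan 51·10^i mod 53 for i = 0, 1, …:
  i=0: 51   i=1: 33   i=2: 12   i=3: 14
  i=4: 34   i=5: 22
Match at i=5, j=1: a = 5·8 + 1 = 41.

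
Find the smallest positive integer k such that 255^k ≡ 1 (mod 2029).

The order of 255 must divide p − 1 = 2028 = 2^2 · 3 · 13^2.
Divisors: 1, 2, 3, 4, 6, 12, 13, 26, 39, 52, 78, 156, 169, 338, 507, 676, 1014, 2028.
Check each in increasing order: 255^1 ≡ 255;  255^2 ≡ 97;  255^3 ≡ 387;  255^4 ≡ 1293;  255^6 ≡ 1652;  255^12 ≡ 99;  255^13 ≡ 897;  255^26 ≡ 1125;  255^39 ≡ 712;  255^52 ≡ 1558;  255^78 ≡ 1723;  255^156 ≡ 302;  255^169 ≡ 1037;  255^338 ≡ 2028;  255^507 ≡ 992;  255^676 ≡ 1.
Smallest exponent giving 1 is 676.

676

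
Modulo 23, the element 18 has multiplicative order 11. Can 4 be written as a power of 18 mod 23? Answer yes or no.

yes

⟨18⟩ has order 11; its elements mod 23 are {1, 2, 3, 4, 6, 8, 9, 12, 13, 16, 18}.
4 is in this set.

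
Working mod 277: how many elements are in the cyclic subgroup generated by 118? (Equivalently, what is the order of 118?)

92

The order of 118 must divide p − 1 = 276 = 2^2 · 3 · 23.
Divisors: 1, 2, 3, 4, 6, 12, 23, 46, 69, 92, 138, 276.
Check each in increasing order: 118^1 ≡ 118;  118^2 ≡ 74;  118^3 ≡ 145;  118^4 ≡ 213;  118^6 ≡ 250;  118^12 ≡ 175;  118^23 ≡ 60;  118^46 ≡ 276;  118^69 ≡ 217;  118^92 ≡ 1.
Smallest exponent giving 1 is 92.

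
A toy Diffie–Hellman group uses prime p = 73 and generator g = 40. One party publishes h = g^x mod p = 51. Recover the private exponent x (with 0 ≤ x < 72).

27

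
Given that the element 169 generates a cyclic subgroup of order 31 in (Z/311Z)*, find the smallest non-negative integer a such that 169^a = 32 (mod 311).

Successive powers of 169 modulo 311:
  169^0=1  169^1=169  169^2=260  169^3=89  169^4=113  169^5=126
  169^6=146  169^7=105  169^8=18  169^9=243  169^10=15  169^11=47
  169^12=168  169^13=91  169^14=140  169^15=24  169^16=13  169^17=20
  169^18=270  169^19=224  169^20=225  169^21=83  169^22=32
So 169^22 ≡ 32 (mod 311), giving a = 22.

22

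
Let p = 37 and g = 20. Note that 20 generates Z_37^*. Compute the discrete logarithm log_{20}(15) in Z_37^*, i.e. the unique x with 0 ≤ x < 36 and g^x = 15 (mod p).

25

Successive powers of 20 modulo 37:
  20^0=1  20^1=20  20^2=30  20^3=8  20^4=12  20^5=18
  20^6=27  20^7=22  20^8=33  20^9=31  20^10=28  20^11=5
  20^12=26  20^13=2  20^14=3  20^15=23  20^16=16  20^17=24
  20^18=36  20^19=17  20^20=7  20^21=29  20^22=25  20^23=19
  20^24=10  20^25=15
So 20^25 ≡ 15 (mod 37), giving x = 25.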